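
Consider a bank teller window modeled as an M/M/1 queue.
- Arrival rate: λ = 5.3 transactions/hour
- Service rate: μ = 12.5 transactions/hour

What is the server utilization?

Server utilization: ρ = λ/μ
ρ = 5.3/12.5 = 0.4240
The server is busy 42.40% of the time.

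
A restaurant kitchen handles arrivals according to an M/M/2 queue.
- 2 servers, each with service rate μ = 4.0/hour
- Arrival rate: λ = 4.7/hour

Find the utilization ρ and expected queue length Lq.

Traffic intensity: ρ = λ/(cμ) = 4.7/(2×4.0) = 0.5875
Since ρ = 0.5875 < 1, system is stable.
Offered load a = λ/μ = cρ = 4.7/4.0 = 1.1750
P₀ = [ Σₙ₌₀^1 aⁿ/n! + a^2/(2!(1-ρ)) ]⁻¹
Σ = a^0/0! + a^1/1! = 1.0000 + 1.1750 = 2.1750
a^2/(2!(1-ρ)) = 1.3806/(2 × 0.4125) = 1.6735
P₀ = 1/(2.1750 + 1.6735) = 0.2598
Lq = P₀·a^2·ρ / (2!(1-ρ)²) = 0.25984 × 1.3806 × 0.58750 / (2 × 0.17016) = 0.6193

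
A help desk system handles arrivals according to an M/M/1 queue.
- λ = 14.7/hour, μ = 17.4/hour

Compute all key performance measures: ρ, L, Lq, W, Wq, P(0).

Step 1: ρ = λ/μ = 14.7/17.4 = 0.8448
Step 2: L = λ/(μ-λ) = 14.7/2.70 = 5.4444
Step 3: Lq = λ²/(μ(μ-λ)) = 216.09/(17.4×2.70) = 4.5996
Step 4: W = 1/(μ-λ) = 1/2.70 = 0.37037
Step 5: Wq = λ/(μ(μ-λ)) = 14.7/(17.4×2.70) = 0.3129
Step 6: P(0) = 1-ρ = 0.1552
Verify: L = λW = 14.7×0.37037 = 5.4444 ✔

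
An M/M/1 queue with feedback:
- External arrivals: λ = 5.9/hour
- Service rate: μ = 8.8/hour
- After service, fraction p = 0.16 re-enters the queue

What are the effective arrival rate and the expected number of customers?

Effective arrival rate: λ_eff = λ/(1-p) = 5.9/(1-0.16) = 5.9/0.84 = 7.0238
ρ = λ_eff/μ = 7.0238/8.8 = 0.79816
L = ρ/(1-ρ) = 0.79816/(1-0.79816) = 3.9544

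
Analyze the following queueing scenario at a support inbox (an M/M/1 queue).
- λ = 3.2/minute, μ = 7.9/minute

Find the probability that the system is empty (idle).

ρ = λ/μ = 3.2/7.9 = 0.4051
P(0) = 1 - ρ = 1 - 0.4051 = 0.5949
The server is idle 59.49% of the time.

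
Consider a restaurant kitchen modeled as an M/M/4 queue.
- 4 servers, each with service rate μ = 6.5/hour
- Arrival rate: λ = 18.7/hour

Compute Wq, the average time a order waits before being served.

Traffic intensity: ρ = λ/(cμ) = 18.7/(4×6.5) = 0.7192
Since ρ = 0.7192 < 1, system is stable.
Offered load a = λ/μ = cρ = 18.7/6.5 = 2.8769
P₀ = [ Σₙ₌₀^3 aⁿ/n! + a^4/(4!(1-ρ)) ]⁻¹
Σ = a^0/0! + a^1/1! + a^2/2! + a^3/3! = 1.0000 + 2.8769 + 4.1383 + 3.9686 = 11.9838
a^4/(4!(1-ρ)) = 68.5035/(24 × 0.280769) = 10.1661
P₀ = 1/(11.9838 + 10.1661) = 0.04515
Lq = P₀·a^4·ρ / (4!(1-ρ)²) = 0.045147 × 68.5035 × 0.71923 / (24 × 0.078831) = 1.1757
Wq = Lq/λ = 1.1757/18.7 = 0.06287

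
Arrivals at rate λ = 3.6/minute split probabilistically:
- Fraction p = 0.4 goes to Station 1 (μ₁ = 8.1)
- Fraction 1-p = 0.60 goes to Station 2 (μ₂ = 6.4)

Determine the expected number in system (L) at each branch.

Effective rates: λ₁ = 3.6×0.4 = 1.44, λ₂ = 3.6×0.60 = 2.16
Station 1: ρ₁ = 1.44/8.1 = 0.1778, L₁ = ρ₁/(1-ρ₁) = 0.1778/(1-0.1778) = 0.2162
Station 2: ρ₂ = 2.16/6.4 = 0.3375, L₂ = ρ₂/(1-ρ₂) = 0.3375/(1-0.3375) = 0.5094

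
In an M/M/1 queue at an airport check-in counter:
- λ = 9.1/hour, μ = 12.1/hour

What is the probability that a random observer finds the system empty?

ρ = λ/μ = 9.1/12.1 = 0.7521
P(0) = 1 - ρ = 1 - 0.7521 = 0.2479
The server is idle 24.79% of the time.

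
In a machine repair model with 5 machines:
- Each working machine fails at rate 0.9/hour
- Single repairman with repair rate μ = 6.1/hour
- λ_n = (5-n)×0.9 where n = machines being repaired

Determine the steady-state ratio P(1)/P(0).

P(1)/P(0) = ∏_{i=0}^{1-1} λ_i/μ_{i+1}
= (5-0)×0.9/6.1
= 0.7377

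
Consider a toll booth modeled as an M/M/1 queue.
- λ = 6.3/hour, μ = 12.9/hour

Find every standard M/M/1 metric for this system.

Step 1: ρ = λ/μ = 6.3/12.9 = 0.4884
Step 2: L = λ/(μ-λ) = 6.3/6.60 = 0.9545
Step 3: Lq = λ²/(μ(μ-λ)) = 39.69/(12.9×6.60) = 0.4662
Step 4: W = 1/(μ-λ) = 1/6.60 = 0.151515
Step 5: Wq = λ/(μ(μ-λ)) = 6.3/(12.9×6.60) = 0.07400
Step 6: P(0) = 1-ρ = 0.5116
Verify: L = λW = 6.3×0.151515 = 0.9545 ✔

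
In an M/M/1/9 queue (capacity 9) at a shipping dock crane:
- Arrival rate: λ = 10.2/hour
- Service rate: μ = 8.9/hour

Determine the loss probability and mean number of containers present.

ρ = λ/μ = 10.2/8.9 = 1.14607
P₀ = (1-ρ)/(1-ρ^(K+1)) = (1-1.14607)/(1-1.14607^10) = -0.14607/-2.9094 = 0.05021
P_K = P₀×ρ^K = 0.05021 × 1.14607^9 = 0.05021 × 3.4111 = 0.1713
Blocking probability P_9 = 0.1713 (17.13%)
L = ρ[1 - (K+1)ρ^K + Kρ^(K+1)] / [(1-ρ)(1-ρ^(K+1))]
L = 1.14607 × (1 - 10×3.411146 + 9×3.909412) / ((1 - 1.14607) × (1 - 3.909412)) = 5.5911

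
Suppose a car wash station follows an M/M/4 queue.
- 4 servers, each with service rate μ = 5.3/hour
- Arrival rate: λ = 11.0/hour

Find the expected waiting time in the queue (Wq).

Traffic intensity: ρ = λ/(cμ) = 11.0/(4×5.3) = 0.5189
Since ρ = 0.5189 < 1, system is stable.
Offered load a = λ/μ = cρ = 11.0/5.3 = 2.0755
P₀ = [ Σₙ₌₀^3 aⁿ/n! + a^4/(4!(1-ρ)) ]⁻¹
Σ = a^0/0! + a^1/1! + a^2/2! + a^3/3! = 1.0000 + 2.0755 + 2.1538 + 1.4900 = 6.7193
a^4/(4!(1-ρ)) = 18.5553/(24 × 0.48113) = 1.6069
P₀ = 1/(6.7193 + 1.6069) = 0.1201
Lq = P₀·a^4·ρ / (4!(1-ρ)²) = 0.1201 × 18.5553 × 0.5189 / (24 × 0.2315) = 0.2081
Wq = Lq/λ = 0.2081/11.0 = 0.01892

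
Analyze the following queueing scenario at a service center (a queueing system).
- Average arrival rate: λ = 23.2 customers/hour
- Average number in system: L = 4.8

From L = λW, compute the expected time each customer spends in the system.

Little's Law: L = λW, so W = L/λ
W = 4.8/23.2 = 0.2069 hours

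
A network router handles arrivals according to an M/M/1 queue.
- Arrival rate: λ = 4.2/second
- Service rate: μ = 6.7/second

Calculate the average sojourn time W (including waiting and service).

First, compute utilization: ρ = λ/μ = 4.2/6.7 = 0.6269
For M/M/1: W = 1/(μ-λ)
W = 1/(6.7-4.2) = 1/2.50
W = 0.4000 seconds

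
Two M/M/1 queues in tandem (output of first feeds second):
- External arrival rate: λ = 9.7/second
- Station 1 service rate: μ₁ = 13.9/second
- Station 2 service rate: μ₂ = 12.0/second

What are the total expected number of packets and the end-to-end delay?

By Jackson's theorem, each station behaves as independent M/M/1.
Station 1: ρ₁ = 9.7/13.9 = 0.6978, L₁ = ρ₁/(1-ρ₁) = λ/(μ₁-λ) = 9.7/4.20 = 2.3095
Station 2: ρ₂ = 9.7/12.0 = 0.8083, L₂ = ρ₂/(1-ρ₂) = λ/(μ₂-λ) = 9.7/2.30 = 4.2174
Total: L = L₁ + L₂ = 2.3095 + 4.2174 = 6.5269
W = L/λ = 6.5269/9.7 = 0.6729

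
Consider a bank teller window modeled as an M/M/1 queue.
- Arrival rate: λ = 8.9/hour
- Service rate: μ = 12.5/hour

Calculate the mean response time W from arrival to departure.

First, compute utilization: ρ = λ/μ = 8.9/12.5 = 0.7120
For M/M/1: W = 1/(μ-λ)
W = 1/(12.5-8.9) = 1/3.60
W = 0.2778 hours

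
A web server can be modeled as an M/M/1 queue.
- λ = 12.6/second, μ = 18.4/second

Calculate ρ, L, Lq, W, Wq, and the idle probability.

Step 1: ρ = λ/μ = 12.6/18.4 = 0.6848
Step 2: L = λ/(μ-λ) = 12.6/5.80 = 2.1724
Step 3: Lq = λ²/(μ(μ-λ)) = 158.76/(18.4×5.80) = 1.4876
Step 4: W = 1/(μ-λ) = 1/5.80 = 0.17241
Step 5: Wq = λ/(μ(μ-λ)) = 12.6/(18.4×5.80) = 0.1181
Step 6: P(0) = 1-ρ = 0.3152
Verify: L = λW = 12.6×0.17241 = 2.1724 ✔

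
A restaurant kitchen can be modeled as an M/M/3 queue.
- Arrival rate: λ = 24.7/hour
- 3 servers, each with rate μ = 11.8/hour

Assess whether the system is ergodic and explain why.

Stability requires ρ = λ/(cμ) < 1
ρ = 24.7/(3 × 11.8) = 24.7/35.40 = 0.6977
Since 0.6977 < 1, the system is STABLE.
The servers are busy 69.77% of the time.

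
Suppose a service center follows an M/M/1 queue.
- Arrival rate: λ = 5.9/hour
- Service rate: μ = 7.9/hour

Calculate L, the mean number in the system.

ρ = λ/μ = 5.9/7.9 = 0.7468
For M/M/1: L = λ/(μ-λ)
L = 5.9/(7.9-5.9) = 5.9/2.00
L = 2.9500 customers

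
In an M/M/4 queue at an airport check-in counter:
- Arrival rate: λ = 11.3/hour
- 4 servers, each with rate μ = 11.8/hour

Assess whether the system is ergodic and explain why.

Stability requires ρ = λ/(cμ) < 1
ρ = 11.3/(4 × 11.8) = 11.3/47.20 = 0.2394
Since 0.2394 < 1, the system is STABLE.
The servers are busy 23.94% of the time.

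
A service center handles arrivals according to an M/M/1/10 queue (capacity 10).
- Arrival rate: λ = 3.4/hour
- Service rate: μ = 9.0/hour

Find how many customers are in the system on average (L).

ρ = λ/μ = 3.4/9.0 = 0.37778
P₀ = (1-ρ)/(1-ρ^(K+1)) = (1-0.37778)/(1-0.37778^11) = 0.6222/1.0000 = 0.6222
P_K = P₀×ρ^K = 0.6222 × 0.37778^10 = 0.6222 × 0.00005921 = 0.00003684
L = ρ[1 - (K+1)ρ^K + Kρ^(K+1)] / [(1-ρ)(1-ρ^(K+1))]
L = 0.37778 × (1 - 11×0.00005921 + 10×0.00002237) / ((1 - 0.37778) × (1 - 0.00002237)) = 0.6069 customers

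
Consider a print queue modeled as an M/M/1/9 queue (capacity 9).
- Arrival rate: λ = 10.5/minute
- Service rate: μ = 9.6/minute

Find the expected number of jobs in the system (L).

ρ = λ/μ = 10.5/9.6 = 1.09375
P₀ = (1-ρ)/(1-ρ^(K+1)) = (1-1.09375)/(1-1.09375^10) = -0.09375/-1.4501 = 0.06465
P_K = P₀×ρ^K = 0.06465 × 1.09375^9 = 0.06465 × 2.2401 = 0.1448
L = ρ[1 - (K+1)ρ^K + Kρ^(K+1)] / [(1-ρ)(1-ρ^(K+1))]
L = 1.09375 × (1 - 10×2.240075 + 9×2.450082) / ((1 - 1.09375) × (1 - 2.450082)) = 5.2295 jobs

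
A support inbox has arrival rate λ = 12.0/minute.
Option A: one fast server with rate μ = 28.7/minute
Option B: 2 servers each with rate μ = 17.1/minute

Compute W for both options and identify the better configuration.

Option A: single server μ = 28.7 (M/M/1)
  ρ_A = 12.0/28.7 = 0.4181
  W_A = 1/(μ-λ) = 1/(28.7-12.0) = 1/16.70 = 0.05988

Option B: 2 servers μ = 17.1 (M/M/2)
  ρ_B = λ/(cμ) = 12.0/(2×17.1) = 0.3509
  Offered load a = λ/μ = cρ = 12.0/17.1 = 0.7018
  P₀ = [ Σₙ₌₀^1 aⁿ/n! + a^2/(2!(1-ρ)) ]⁻¹
  Σ = a^0/0! + a^1/1! = 1.0000 + 0.7018 = 1.7018
  a^2/(2!(1-ρ)) = 0.49246/(2 × 0.64912) = 0.3793
  P₀ = 1/(1.7018 + 0.3793) = 0.4805
  Lq = P₀·a^2·ρ / (2!(1-ρ)²) = 0.4805 × 0.4925 × 0.3509 / (2 × 0.4214) = 0.09853
  Wq_B = Lq/λ = 0.09853/12.0 = 0.008211
  W_B = Wq_B + 1/μ = 0.008211 + 0.05848 = 0.06669

Since W_A = 0.05988 < W_B = 0.06669, Option A (single fast server) has the shorter time in system.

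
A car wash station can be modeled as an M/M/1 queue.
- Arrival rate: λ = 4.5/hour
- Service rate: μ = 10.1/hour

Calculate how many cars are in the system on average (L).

ρ = λ/μ = 4.5/10.1 = 0.4455
For M/M/1: L = λ/(μ-λ)
L = 4.5/(10.1-4.5) = 4.5/5.60
L = 0.8036 cars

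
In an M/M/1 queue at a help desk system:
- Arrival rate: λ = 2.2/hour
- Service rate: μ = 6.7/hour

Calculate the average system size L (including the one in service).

ρ = λ/μ = 2.2/6.7 = 0.3284
For M/M/1: L = λ/(μ-λ)
L = 2.2/(6.7-2.2) = 2.2/4.50
L = 0.4889 tickets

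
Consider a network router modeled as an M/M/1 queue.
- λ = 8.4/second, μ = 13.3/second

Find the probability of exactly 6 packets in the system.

ρ = λ/μ = 8.4/13.3 = 0.63158
P(n) = (1-ρ)ρⁿ
P(6) = (1-0.63158) × 0.63158^6
P(6) = 0.3684 × 0.06347
P(6) = 0.02338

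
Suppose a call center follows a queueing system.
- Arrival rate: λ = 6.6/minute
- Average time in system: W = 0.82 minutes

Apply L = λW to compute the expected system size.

Little's Law: L = λW
L = 6.6 × 0.82 = 5.4120 calls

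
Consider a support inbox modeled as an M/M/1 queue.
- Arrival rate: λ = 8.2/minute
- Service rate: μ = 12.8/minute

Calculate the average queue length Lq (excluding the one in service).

ρ = λ/μ = 8.2/12.8 = 0.6406
For M/M/1: Lq = λ²/(μ(μ-λ))
Lq = 67.24/(12.8 × 4.60)
Lq = 1.1420 emails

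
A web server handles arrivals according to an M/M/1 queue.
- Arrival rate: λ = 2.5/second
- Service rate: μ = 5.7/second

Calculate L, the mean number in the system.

ρ = λ/μ = 2.5/5.7 = 0.4386
For M/M/1: L = λ/(μ-λ)
L = 2.5/(5.7-2.5) = 2.5/3.20
L = 0.7812 requests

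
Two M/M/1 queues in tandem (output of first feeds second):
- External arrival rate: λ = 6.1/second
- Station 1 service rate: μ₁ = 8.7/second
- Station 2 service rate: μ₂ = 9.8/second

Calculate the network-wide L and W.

By Jackson's theorem, each station behaves as independent M/M/1.
Station 1: ρ₁ = 6.1/8.7 = 0.7011, L₁ = ρ₁/(1-ρ₁) = λ/(μ₁-λ) = 6.1/2.60 = 2.3462
Station 2: ρ₂ = 6.1/9.8 = 0.6224, L₂ = ρ₂/(1-ρ₂) = λ/(μ₂-λ) = 6.1/3.70 = 1.6486
Total: L = L₁ + L₂ = 2.3462 + 1.6486 = 3.9948
W = L/λ = 3.9948/6.1 = 0.6549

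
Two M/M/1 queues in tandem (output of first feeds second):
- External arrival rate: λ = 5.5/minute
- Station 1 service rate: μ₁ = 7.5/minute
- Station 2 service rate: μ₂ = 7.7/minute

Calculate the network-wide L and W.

By Jackson's theorem, each station behaves as independent M/M/1.
Station 1: ρ₁ = 5.5/7.5 = 0.7333, L₁ = ρ₁/(1-ρ₁) = λ/(μ₁-λ) = 5.5/2.00 = 2.7500
Station 2: ρ₂ = 5.5/7.7 = 0.7143, L₂ = ρ₂/(1-ρ₂) = λ/(μ₂-λ) = 5.5/2.20 = 2.5000
Total: L = L₁ + L₂ = 2.7500 + 2.5000 = 5.2500
W = L/λ = 5.2500/5.5 = 0.9545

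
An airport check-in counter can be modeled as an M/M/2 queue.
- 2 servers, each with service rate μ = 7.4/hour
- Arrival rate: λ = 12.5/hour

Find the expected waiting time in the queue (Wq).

Traffic intensity: ρ = λ/(cμ) = 12.5/(2×7.4) = 0.8446
Since ρ = 0.8446 < 1, system is stable.
Offered load a = λ/μ = cρ = 12.5/7.4 = 1.6892
P₀ = [ Σₙ₌₀^1 aⁿ/n! + a^2/(2!(1-ρ)) ]⁻¹
Σ = a^0/0! + a^1/1! = 1.0000 + 1.6892 = 2.6892
a^2/(2!(1-ρ)) = 2.85336/(2 × 0.155405) = 9.1804
P₀ = 1/(2.6892 + 9.1804) = 0.08425
Lq = P₀·a^2·ρ / (2!(1-ρ)²) = 0.084249 × 2.8534 × 0.84459 / (2 × 0.024151) = 4.2035
Wq = Lq/λ = 4.2035/12.5 = 0.3363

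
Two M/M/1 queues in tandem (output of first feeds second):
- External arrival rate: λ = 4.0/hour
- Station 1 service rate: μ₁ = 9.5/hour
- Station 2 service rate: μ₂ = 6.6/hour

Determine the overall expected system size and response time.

By Jackson's theorem, each station behaves as independent M/M/1.
Station 1: ρ₁ = 4.0/9.5 = 0.4211, L₁ = ρ₁/(1-ρ₁) = λ/(μ₁-λ) = 4.0/5.50 = 0.727273
Station 2: ρ₂ = 4.0/6.6 = 0.6061, L₂ = ρ₂/(1-ρ₂) = λ/(μ₂-λ) = 4.0/2.60 = 1.53846
Total: L = L₁ + L₂ = 0.727273 + 1.53846 = 2.2657
W = L/λ = 2.2657/4.0 = 0.5664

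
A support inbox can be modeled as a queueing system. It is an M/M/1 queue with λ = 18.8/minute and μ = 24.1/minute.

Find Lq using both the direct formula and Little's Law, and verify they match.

Method 1 (direct): Lq = λ²/(μ(μ-λ)) = 353.44/(24.1 × 5.30) = 2.7671

Method 2 (Little's Law):
W = 1/(μ-λ) = 1/5.30 = 0.188679
Wq = W - 1/μ = 0.188679 - 0.0414938 = 0.147185
Lq = λWq = 18.8 × 0.147185 = 2.7671 ✔ (matches Method 1)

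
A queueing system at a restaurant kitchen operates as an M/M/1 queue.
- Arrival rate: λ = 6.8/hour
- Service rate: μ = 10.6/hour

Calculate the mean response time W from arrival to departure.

First, compute utilization: ρ = λ/μ = 6.8/10.6 = 0.6415
For M/M/1: W = 1/(μ-λ)
W = 1/(10.6-6.8) = 1/3.80
W = 0.2632 hours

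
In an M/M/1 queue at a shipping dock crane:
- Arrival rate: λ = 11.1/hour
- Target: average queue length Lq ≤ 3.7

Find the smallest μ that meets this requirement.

For M/M/1: Lq = λ²/(μ(μ-λ))
Need Lq ≤ 3.7, i.e. μ(μ-λ) ≥ λ²/3.7
μ² - 11.1μ - 123.21/3.7 ≥ 0  →  μ² - 11.1μ - 33.3000 ≥ 0
Quadratic formula (positive root): μ = [λ + √(λ² + 4×33.3000)]/2
Discriminant: 123.21 + 4×33.3000 = 256.4100, √256.4100 = 16.0128
μ ≥ (11.1 + 16.0128)/2 = 13.5564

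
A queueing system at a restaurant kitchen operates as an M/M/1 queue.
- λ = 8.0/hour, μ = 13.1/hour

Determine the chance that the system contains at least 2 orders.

ρ = λ/μ = 8.0/13.1 = 0.61069
P(N ≥ n) = ρⁿ
P(N ≥ 2) = 0.61069^2
P(N ≥ 2) = 0.3729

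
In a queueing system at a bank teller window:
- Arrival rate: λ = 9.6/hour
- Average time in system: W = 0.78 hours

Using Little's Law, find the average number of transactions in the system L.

Little's Law: L = λW
L = 9.6 × 0.78 = 7.4880 transactions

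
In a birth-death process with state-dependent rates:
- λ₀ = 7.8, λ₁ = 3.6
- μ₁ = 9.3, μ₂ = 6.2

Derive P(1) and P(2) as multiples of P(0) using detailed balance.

Balance equations:
State 0: λ₀P₀ = μ₁P₁ → P₁ = (λ₀/μ₁)P₀ = (7.8/9.3)P₀ = 0.8387P₀
State 1: P₂ = (λ₀λ₁)/(μ₁μ₂)P₀ = (7.8×3.6)/(9.3×6.2)P₀ = 0.4870P₀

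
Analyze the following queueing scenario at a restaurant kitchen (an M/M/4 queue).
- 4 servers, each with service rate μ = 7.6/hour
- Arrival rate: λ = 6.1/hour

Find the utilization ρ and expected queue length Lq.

Traffic intensity: ρ = λ/(cμ) = 6.1/(4×7.6) = 0.2007
Since ρ = 0.2007 < 1, system is stable.
Offered load a = λ/μ = cρ = 6.1/7.6 = 0.8026
P₀ = [ Σₙ₌₀^3 aⁿ/n! + a^4/(4!(1-ρ)) ]⁻¹
Σ = a^0/0! + a^1/1! + a^2/2! + a^3/3! = 1.0000 + 0.8026 + 0.3221 + 0.08618 = 2.2109
a^4/(4!(1-ρ)) = 0.4150/(24 × 0.7993) = 0.02163
P₀ = 1/(2.2109 + 0.02163) = 0.4479
Lq = P₀·a^4·ρ / (4!(1-ρ)²) = 0.44792 × 0.41502 × 0.20066 / (24 × 0.63895) = 0.002432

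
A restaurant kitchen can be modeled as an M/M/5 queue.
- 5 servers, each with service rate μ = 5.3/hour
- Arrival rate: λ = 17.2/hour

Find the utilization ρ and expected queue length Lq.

Traffic intensity: ρ = λ/(cμ) = 17.2/(5×5.3) = 0.6491
Since ρ = 0.6491 < 1, system is stable.
Offered load a = λ/μ = cρ = 17.2/5.3 = 3.2453
P₀ = [ Σₙ₌₀^4 aⁿ/n! + a^5/(5!(1-ρ)) ]⁻¹
Σ = a^0/0! + a^1/1! + a^2/2! + a^3/3! + a^4/4! = 1.0000 + 3.2453 + 5.2659 + 5.6965 + 4.6217 = 19.8294
a^5/(5!(1-ρ)) = 359.9672/(120 × 0.350943) = 8.5476
P₀ = 1/(19.8294 + 8.5476) = 0.03524
Lq = P₀·a^5·ρ / (5!(1-ρ)²) = 0.035240 × 359.9672 × 0.64906 / (120 × 0.12316) = 0.5571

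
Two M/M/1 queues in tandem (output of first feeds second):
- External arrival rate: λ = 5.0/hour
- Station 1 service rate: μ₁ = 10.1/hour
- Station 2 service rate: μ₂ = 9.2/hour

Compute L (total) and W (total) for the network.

By Jackson's theorem, each station behaves as independent M/M/1.
Station 1: ρ₁ = 5.0/10.1 = 0.4950, L₁ = ρ₁/(1-ρ₁) = λ/(μ₁-λ) = 5.0/5.10 = 0.9804
Station 2: ρ₂ = 5.0/9.2 = 0.5435, L₂ = ρ₂/(1-ρ₂) = λ/(μ₂-λ) = 5.0/4.20 = 1.1905
Total: L = L₁ + L₂ = 0.9804 + 1.1905 = 2.1709
W = L/λ = 2.1709/5.0 = 0.4342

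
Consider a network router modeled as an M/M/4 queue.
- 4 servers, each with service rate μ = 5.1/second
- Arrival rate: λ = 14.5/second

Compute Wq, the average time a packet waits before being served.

Traffic intensity: ρ = λ/(cμ) = 14.5/(4×5.1) = 0.7108
Since ρ = 0.7108 < 1, system is stable.
Offered load a = λ/μ = cρ = 14.5/5.1 = 2.8431
P₀ = [ Σₙ₌₀^3 aⁿ/n! + a^4/(4!(1-ρ)) ]⁻¹
Σ = a^0/0! + a^1/1! + a^2/2! + a^3/3! = 1.0000 + 2.8431 + 4.0417 + 3.8304 = 11.7152
a^4/(4!(1-ρ)) = 65.34183/(24 × 0.2892157) = 9.4137
P₀ = 1/(11.7152 + 9.4137) = 0.04733
Lq = P₀·a^4·ρ / (4!(1-ρ)²) = 0.04733 × 65.3418 × 0.7108 / (24 × 0.08365) = 1.0950
Wq = Lq/λ = 1.09496/14.5 = 0.07551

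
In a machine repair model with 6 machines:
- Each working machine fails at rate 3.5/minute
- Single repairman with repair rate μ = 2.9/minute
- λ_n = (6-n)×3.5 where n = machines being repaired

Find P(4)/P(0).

P(4)/P(0) = ∏_{i=0}^{4-1} λ_i/μ_{i+1}
= (6-0)×3.5/2.9 × (6-1)×3.5/2.9 × (6-2)×3.5/2.9 × (6-3)×3.5/2.9
= 763.8053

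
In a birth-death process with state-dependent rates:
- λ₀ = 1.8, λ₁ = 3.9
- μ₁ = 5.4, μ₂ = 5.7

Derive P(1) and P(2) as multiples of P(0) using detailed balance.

Balance equations:
State 0: λ₀P₀ = μ₁P₁ → P₁ = (λ₀/μ₁)P₀ = (1.8/5.4)P₀ = 0.3333P₀
State 1: P₂ = (λ₀λ₁)/(μ₁μ₂)P₀ = (1.8×3.9)/(5.4×5.7)P₀ = 0.2281P₀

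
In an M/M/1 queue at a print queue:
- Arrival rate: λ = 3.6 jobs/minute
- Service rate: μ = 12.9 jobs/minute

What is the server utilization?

Server utilization: ρ = λ/μ
ρ = 3.6/12.9 = 0.2791
The server is busy 27.91% of the time.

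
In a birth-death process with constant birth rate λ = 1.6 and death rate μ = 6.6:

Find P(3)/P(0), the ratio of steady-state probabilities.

For constant rates: P(n)/P(0) = (λ/μ)^n
P(3)/P(0) = (1.6/6.6)^3 = 0.24242^3 = 0.01425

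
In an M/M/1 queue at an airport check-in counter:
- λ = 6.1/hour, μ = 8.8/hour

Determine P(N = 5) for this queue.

ρ = λ/μ = 6.1/8.8 = 0.69318
P(n) = (1-ρ)ρⁿ
P(5) = (1-0.69318) × 0.69318^5
P(5) = 0.30682 × 0.16004
P(5) = 0.04910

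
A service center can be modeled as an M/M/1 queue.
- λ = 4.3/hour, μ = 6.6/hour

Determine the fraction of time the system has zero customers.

ρ = λ/μ = 4.3/6.6 = 0.6515
P(0) = 1 - ρ = 1 - 0.6515 = 0.3485
The server is idle 34.85% of the time.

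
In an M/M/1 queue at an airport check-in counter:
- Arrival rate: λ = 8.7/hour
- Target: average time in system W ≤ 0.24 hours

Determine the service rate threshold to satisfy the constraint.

For M/M/1: W = 1/(μ-λ)
Need W ≤ 0.24, so 1/(μ-λ) ≤ 0.24
μ - λ ≥ 1/0.24 = 4.1667
μ ≥ 8.7 + 4.1667 = 12.8667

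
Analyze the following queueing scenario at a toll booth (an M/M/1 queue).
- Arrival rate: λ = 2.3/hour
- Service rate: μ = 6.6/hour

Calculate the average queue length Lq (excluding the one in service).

ρ = λ/μ = 2.3/6.6 = 0.3485
For M/M/1: Lq = λ²/(μ(μ-λ))
Lq = 5.29/(6.6 × 4.30)
Lq = 0.1864 vehicles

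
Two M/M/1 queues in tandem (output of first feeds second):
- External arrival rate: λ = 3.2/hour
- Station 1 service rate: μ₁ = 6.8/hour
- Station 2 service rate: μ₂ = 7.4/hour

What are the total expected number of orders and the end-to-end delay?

By Jackson's theorem, each station behaves as independent M/M/1.
Station 1: ρ₁ = 3.2/6.8 = 0.4706, L₁ = ρ₁/(1-ρ₁) = λ/(μ₁-λ) = 3.2/3.60 = 0.8889
Station 2: ρ₂ = 3.2/7.4 = 0.4324, L₂ = ρ₂/(1-ρ₂) = λ/(μ₂-λ) = 3.2/4.20 = 0.7619
Total: L = L₁ + L₂ = 0.8889 + 0.7619 = 1.6508
W = L/λ = 1.6508/3.2 = 0.5159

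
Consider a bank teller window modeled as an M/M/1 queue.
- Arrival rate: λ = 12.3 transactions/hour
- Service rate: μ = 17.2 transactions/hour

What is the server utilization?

Server utilization: ρ = λ/μ
ρ = 12.3/17.2 = 0.7151
The server is busy 71.51% of the time.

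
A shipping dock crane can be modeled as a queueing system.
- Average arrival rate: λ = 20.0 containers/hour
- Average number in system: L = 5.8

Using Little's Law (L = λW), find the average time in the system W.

Little's Law: L = λW, so W = L/λ
W = 5.8/20.0 = 0.2900 hours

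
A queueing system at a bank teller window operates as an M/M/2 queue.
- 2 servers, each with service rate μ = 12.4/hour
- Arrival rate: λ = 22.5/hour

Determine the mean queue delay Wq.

Traffic intensity: ρ = λ/(cμ) = 22.5/(2×12.4) = 0.9073
Since ρ = 0.9073 < 1, system is stable.
Offered load a = λ/μ = cρ = 22.5/12.4 = 1.8145
P₀ = [ Σₙ₌₀^1 aⁿ/n! + a^2/(2!(1-ρ)) ]⁻¹
Σ = a^0/0! + a^1/1! = 1.0000 + 1.8145 = 2.8145
a^2/(2!(1-ρ)) = 3.29247/(2 × 0.0927419) = 17.7507
P₀ = 1/(2.8145 + 17.7507) = 0.04863
Lq = P₀·a^2·ρ / (2!(1-ρ)²) = 0.0486258 × 3.29247 × 0.907258 / (2 × 0.00860107) = 8.4438
Wq = Lq/λ = 8.4438/22.5 = 0.3753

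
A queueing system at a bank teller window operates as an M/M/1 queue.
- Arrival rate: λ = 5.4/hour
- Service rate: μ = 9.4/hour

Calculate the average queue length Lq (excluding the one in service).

ρ = λ/μ = 5.4/9.4 = 0.5745
For M/M/1: Lq = λ²/(μ(μ-λ))
Lq = 29.16/(9.4 × 4.00)
Lq = 0.7755 transactions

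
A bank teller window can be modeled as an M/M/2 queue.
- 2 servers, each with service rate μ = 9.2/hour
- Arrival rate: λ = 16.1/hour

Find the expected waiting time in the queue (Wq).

Traffic intensity: ρ = λ/(cμ) = 16.1/(2×9.2) = 0.8750
Since ρ = 0.8750 < 1, system is stable.
Offered load a = λ/μ = cρ = 16.1/9.2 = 1.7500
P₀ = [ Σₙ₌₀^1 aⁿ/n! + a^2/(2!(1-ρ)) ]⁻¹
Σ = a^0/0! + a^1/1! = 1.0000 + 1.7500 = 2.7500
a^2/(2!(1-ρ)) = 3.0625/(2 × 0.1250) = 12.2500
P₀ = 1/(2.7500 + 12.2500) = 0.06667
Lq = P₀·a^2·ρ / (2!(1-ρ)²) = 0.066667 × 3.0625 × 0.87500 / (2 × 0.015625) = 5.7167
Wq = Lq/λ = 5.7167/16.1 = 0.3551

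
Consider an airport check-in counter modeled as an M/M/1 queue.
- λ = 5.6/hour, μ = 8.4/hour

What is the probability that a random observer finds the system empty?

ρ = λ/μ = 5.6/8.4 = 0.6667
P(0) = 1 - ρ = 1 - 0.6667 = 0.3333
The server is idle 33.33% of the time.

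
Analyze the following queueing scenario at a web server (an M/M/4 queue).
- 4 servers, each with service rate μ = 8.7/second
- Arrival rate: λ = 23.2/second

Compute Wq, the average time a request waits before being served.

Traffic intensity: ρ = λ/(cμ) = 23.2/(4×8.7) = 0.6667
Since ρ = 0.6667 < 1, system is stable.
Offered load a = λ/μ = cρ = 23.2/8.7 = 2.6667
P₀ = [ Σₙ₌₀^3 aⁿ/n! + a^4/(4!(1-ρ)) ]⁻¹
Σ = a^0/0! + a^1/1! + a^2/2! + a^3/3! = 1.00000 + 2.66667 + 3.55556 + 3.16049 = 10.3827
a^4/(4!(1-ρ)) = 50.5679/(24 × 0.333333) = 6.3210
P₀ = 1/(10.3827 + 6.3210) = 0.05987
Lq = P₀·a^4·ρ / (4!(1-ρ)²) = 0.059867 × 50.5679 × 0.66667 / (24 × 0.11111) = 0.7568
Wq = Lq/λ = 0.7568/23.2 = 0.03262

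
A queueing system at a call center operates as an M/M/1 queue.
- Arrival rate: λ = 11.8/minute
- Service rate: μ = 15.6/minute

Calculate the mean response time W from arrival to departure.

First, compute utilization: ρ = λ/μ = 11.8/15.6 = 0.7564
For M/M/1: W = 1/(μ-λ)
W = 1/(15.6-11.8) = 1/3.80
W = 0.2632 minutes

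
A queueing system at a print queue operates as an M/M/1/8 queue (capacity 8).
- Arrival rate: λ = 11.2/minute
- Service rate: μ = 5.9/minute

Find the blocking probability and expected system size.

ρ = λ/μ = 11.2/5.9 = 1.8983
P₀ = (1-ρ)/(1-ρ^(K+1)) = (1-1.8983)/(1-1.8983^9) = -0.8983/-319.0985 = 0.002815
P_K = P₀×ρ^K = 0.002815 × 1.8983^8 = 0.002815 × 168.6238 = 0.4747
Blocking probability P_8 = 0.4747 (47.47%)
L = ρ[1 - (K+1)ρ^K + Kρ^(K+1)] / [(1-ρ)(1-ρ^(K+1))]
L = 1.8983 × (1 - 9×168.6238 + 8×320.0985) / ((1 - 1.8983) × (1 - 320.0985)) = 6.9150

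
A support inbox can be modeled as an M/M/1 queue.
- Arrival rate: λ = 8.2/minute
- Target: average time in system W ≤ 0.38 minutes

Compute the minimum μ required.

For M/M/1: W = 1/(μ-λ)
Need W ≤ 0.38, so 1/(μ-λ) ≤ 0.38
μ - λ ≥ 1/0.38 = 2.6316
μ ≥ 8.2 + 2.6316 = 10.8316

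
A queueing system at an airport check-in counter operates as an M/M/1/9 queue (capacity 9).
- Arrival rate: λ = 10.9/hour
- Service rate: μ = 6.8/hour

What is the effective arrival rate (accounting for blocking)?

ρ = λ/μ = 10.9/6.8 = 1.60294
P₀ = (1-ρ)/(1-ρ^(K+1)) = (1-1.60294)/(1-1.60294^10) = -0.6029/-110.9883 = 0.005432
P_K = P₀×ρ^K = 0.005432 × 1.60294^9 = 0.005432 × 69.8643 = 0.3795
λ_eff = λ(1-P_K) = 10.9 × (1 - 0.379536) = 10.9 × 0.620464 = 6.7631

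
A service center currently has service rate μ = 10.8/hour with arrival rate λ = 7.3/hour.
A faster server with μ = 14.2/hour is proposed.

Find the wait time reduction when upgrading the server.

System 1: ρ₁ = 7.3/10.8 = 0.6759, W₁ = 1/(10.8-7.3) = 0.2857
System 2: ρ₂ = 7.3/14.2 = 0.5141, W₂ = 1/(14.2-7.3) = 0.1449
Improvement: (W₁-W₂)/W₁ = (0.2857-0.1449)/0.2857 = 49.28%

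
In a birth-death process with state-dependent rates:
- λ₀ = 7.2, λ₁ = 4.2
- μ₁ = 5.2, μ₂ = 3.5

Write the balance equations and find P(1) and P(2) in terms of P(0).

Balance equations:
State 0: λ₀P₀ = μ₁P₁ → P₁ = (λ₀/μ₁)P₀ = (7.2/5.2)P₀ = 1.3846P₀
State 1: P₂ = (λ₀λ₁)/(μ₁μ₂)P₀ = (7.2×4.2)/(5.2×3.5)P₀ = 1.6615P₀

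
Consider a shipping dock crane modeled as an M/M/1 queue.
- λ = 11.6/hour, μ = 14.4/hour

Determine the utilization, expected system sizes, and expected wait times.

Step 1: ρ = λ/μ = 11.6/14.4 = 0.8056
Step 2: L = λ/(μ-λ) = 11.6/2.80 = 4.1429
Step 3: Lq = λ²/(μ(μ-λ)) = 134.56/(14.4×2.80) = 3.3373
Step 4: W = 1/(μ-λ) = 1/2.80 = 0.357143
Step 5: Wq = λ/(μ(μ-λ)) = 11.6/(14.4×2.80) = 0.2877
Step 6: P(0) = 1-ρ = 0.1944
Verify: L = λW = 11.6×0.357143 = 4.1429 ✔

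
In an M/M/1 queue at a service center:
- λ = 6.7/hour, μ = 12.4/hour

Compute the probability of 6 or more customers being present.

ρ = λ/μ = 6.7/12.4 = 0.5403
P(N ≥ n) = ρⁿ
P(N ≥ 6) = 0.5403^6
P(N ≥ 6) = 0.02488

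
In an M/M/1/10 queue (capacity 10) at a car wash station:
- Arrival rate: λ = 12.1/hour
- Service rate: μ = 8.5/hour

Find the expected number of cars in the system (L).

ρ = λ/μ = 12.1/8.5 = 1.42353
P₀ = (1-ρ)/(1-ρ^(K+1)) = (1-1.42353)/(1-1.42353^11) = -0.4235/-47.6444 = 0.008889
P_K = P₀×ρ^K = 0.008889 × 1.42353^10 = 0.008889 × 34.1717 = 0.3038
L = ρ[1 - (K+1)ρ^K + Kρ^(K+1)] / [(1-ρ)(1-ρ^(K+1))]
L = 1.42353 × (1 - 11×34.17167 + 10×48.64440) / ((1 - 1.42353) × (1 - 48.64440)) = 7.8698 cars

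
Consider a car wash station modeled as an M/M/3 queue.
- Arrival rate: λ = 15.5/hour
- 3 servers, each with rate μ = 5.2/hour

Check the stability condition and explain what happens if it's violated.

Stability requires ρ = λ/(cμ) < 1
ρ = 15.5/(3 × 5.2) = 15.5/15.60 = 0.9936
Since 0.9936 < 1, the system is STABLE.
The servers are busy 99.36% of the time.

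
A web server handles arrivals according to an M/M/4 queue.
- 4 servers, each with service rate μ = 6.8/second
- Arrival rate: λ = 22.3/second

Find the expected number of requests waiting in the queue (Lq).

Traffic intensity: ρ = λ/(cμ) = 22.3/(4×6.8) = 0.8199
Since ρ = 0.8199 < 1, system is stable.
Offered load a = λ/μ = cρ = 22.3/6.8 = 3.2794
P₀ = [ Σₙ₌₀^3 aⁿ/n! + a^4/(4!(1-ρ)) ]⁻¹
Σ = a^0/0! + a^1/1! + a^2/2! + a^3/3! = 1.0000 + 3.2794 + 5.3773 + 5.8781 = 15.5348
a^4/(4!(1-ρ)) = 115.6602/(24 × 0.180147) = 26.7513
P₀ = 1/(15.5348 + 26.7513) = 0.02365
Lq = P₀·a^4·ρ / (4!(1-ρ)²) = 0.0236484 × 115.6602 × 0.819853 / (24 × 0.0324530) = 2.8791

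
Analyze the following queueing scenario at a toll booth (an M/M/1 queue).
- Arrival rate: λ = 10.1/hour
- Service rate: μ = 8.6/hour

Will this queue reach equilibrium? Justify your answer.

Stability requires ρ = λ/(cμ) < 1
ρ = 10.1/(1 × 8.6) = 10.1/8.60 = 1.1744
Since 1.1744 ≥ 1, the system is UNSTABLE.
Queue grows without bound. Need μ > λ = 10.1.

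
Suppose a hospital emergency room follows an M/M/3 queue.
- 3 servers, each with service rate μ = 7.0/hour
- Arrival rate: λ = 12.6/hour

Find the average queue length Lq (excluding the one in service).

Traffic intensity: ρ = λ/(cμ) = 12.6/(3×7.0) = 0.6000
Since ρ = 0.6000 < 1, system is stable.
Offered load a = λ/μ = cρ = 12.6/7.0 = 1.8000
P₀ = [ Σₙ₌₀^2 aⁿ/n! + a^3/(3!(1-ρ)) ]⁻¹
Σ = a^0/0! + a^1/1! + a^2/2! = 1.0000 + 1.8000 + 1.6200 = 4.4200
a^3/(3!(1-ρ)) = 5.8320/(6 × 0.4000) = 2.4300
P₀ = 1/(4.4200 + 2.4300) = 0.1460
Lq = P₀·a^3·ρ / (3!(1-ρ)²) = 0.14599 × 5.8320 × 0.60000 / (6 × 0.16000) = 0.5321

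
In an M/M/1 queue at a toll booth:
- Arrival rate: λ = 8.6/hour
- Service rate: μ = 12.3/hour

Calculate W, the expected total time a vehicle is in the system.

First, compute utilization: ρ = λ/μ = 8.6/12.3 = 0.6992
For M/M/1: W = 1/(μ-λ)
W = 1/(12.3-8.6) = 1/3.70
W = 0.2703 hours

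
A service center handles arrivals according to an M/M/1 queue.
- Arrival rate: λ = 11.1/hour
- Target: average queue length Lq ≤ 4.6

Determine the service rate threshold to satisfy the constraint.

For M/M/1: Lq = λ²/(μ(μ-λ))
Need Lq ≤ 4.6, i.e. μ(μ-λ) ≥ λ²/4.6
μ² - 11.1μ - 123.21/4.6 ≥ 0  →  μ² - 11.1μ - 26.78478 ≥ 0
Quadratic formula (positive root): μ = [λ + √(λ² + 4×26.78478)]/2
Discriminant: 123.21 + 4×26.78478 = 230.3491, √230.3491 = 15.17726
μ ≥ (11.1 + 15.17726)/2 = 13.1386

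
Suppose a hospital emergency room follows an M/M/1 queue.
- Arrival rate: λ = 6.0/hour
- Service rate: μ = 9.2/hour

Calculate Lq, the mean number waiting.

ρ = λ/μ = 6.0/9.2 = 0.6522
For M/M/1: Lq = λ²/(μ(μ-λ))
Lq = 36.00/(9.2 × 3.20)
Lq = 1.2228 patients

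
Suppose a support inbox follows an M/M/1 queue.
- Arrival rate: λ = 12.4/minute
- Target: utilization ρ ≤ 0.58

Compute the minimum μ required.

ρ = λ/μ, so μ = λ/ρ
μ ≥ 12.4/0.58 = 21.3793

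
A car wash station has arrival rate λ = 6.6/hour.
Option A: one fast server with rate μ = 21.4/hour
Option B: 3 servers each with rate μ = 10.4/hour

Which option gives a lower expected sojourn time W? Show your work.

Option A: single server μ = 21.4 (M/M/1)
  ρ_A = 6.6/21.4 = 0.3084
  W_A = 1/(μ-λ) = 1/(21.4-6.6) = 1/14.80 = 0.06757

Option B: 3 servers μ = 10.4 (M/M/3)
  ρ_B = λ/(cμ) = 6.6/(3×10.4) = 0.2115
  Offered load a = λ/μ = cρ = 6.6/10.4 = 0.6346
  P₀ = [ Σₙ₌₀^2 aⁿ/n! + a^3/(3!(1-ρ)) ]⁻¹
  Σ = a^0/0! + a^1/1! + a^2/2! = 1.0000 + 0.6346 + 0.2014 = 1.8360
  a^3/(3!(1-ρ)) = 0.2556/(6 × 0.7885) = 0.05403
  P₀ = 1/(1.8360 + 0.05403) = 0.5291
  Lq = P₀·a^3·ρ / (3!(1-ρ)²) = 0.52910 × 0.25558 × 0.21154 / (6 × 0.62167) = 0.007669
  Wq_B = Lq/λ = 0.007669/6.6 = 0.0011620
  W_B = Wq_B + 1/μ = 0.0011620 + 0.096154 = 0.09732

Since W_A = 0.06757 < W_B = 0.09732, Option A (single fast server) has the shorter time in system.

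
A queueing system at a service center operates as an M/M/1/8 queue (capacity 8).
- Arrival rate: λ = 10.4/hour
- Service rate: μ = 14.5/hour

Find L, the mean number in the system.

ρ = λ/μ = 10.4/14.5 = 0.71724
P₀ = (1-ρ)/(1-ρ^(K+1)) = (1-0.71724)/(1-0.71724^9) = 0.2828/0.9498 = 0.2977
P_K = P₀×ρ^K = 0.2977 × 0.71724^8 = 0.2977 × 0.07004 = 0.02085
L = ρ[1 - (K+1)ρ^K + Kρ^(K+1)] / [(1-ρ)(1-ρ^(K+1))]
L = 0.71724 × (1 - 9×0.070035 + 8×0.050232) / ((1 - 0.71724) × (1 - 0.050232)) = 2.0606 customers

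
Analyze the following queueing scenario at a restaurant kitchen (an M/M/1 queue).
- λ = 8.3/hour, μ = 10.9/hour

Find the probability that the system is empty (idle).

ρ = λ/μ = 8.3/10.9 = 0.7615
P(0) = 1 - ρ = 1 - 0.7615 = 0.2385
The server is idle 23.85% of the time.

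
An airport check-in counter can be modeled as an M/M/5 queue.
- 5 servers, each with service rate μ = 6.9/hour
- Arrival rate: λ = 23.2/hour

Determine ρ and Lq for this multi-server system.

Traffic intensity: ρ = λ/(cμ) = 23.2/(5×6.9) = 0.6725
Since ρ = 0.6725 < 1, system is stable.
Offered load a = λ/μ = cρ = 23.2/6.9 = 3.3623
P₀ = [ Σₙ₌₀^4 aⁿ/n! + a^5/(5!(1-ρ)) ]⁻¹
Σ = a^0/0! + a^1/1! + a^2/2! + a^3/3! + a^4/4! = 1.0000 + 3.3623 + 5.6526 + 6.3353 + 5.3253 = 21.6755
a^5/(5!(1-ρ)) = 429.7288/(120 × 0.327536) = 10.9334
P₀ = 1/(21.6755 + 10.9334) = 0.03067
Lq = P₀·a^5·ρ / (5!(1-ρ)²) = 0.03067 × 429.7288 × 0.6725 / (120 × 0.1073) = 0.6884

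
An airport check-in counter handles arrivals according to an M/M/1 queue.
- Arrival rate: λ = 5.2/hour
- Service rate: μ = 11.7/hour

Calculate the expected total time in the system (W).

First, compute utilization: ρ = λ/μ = 5.2/11.7 = 0.4444
For M/M/1: W = 1/(μ-λ)
W = 1/(11.7-5.2) = 1/6.50
W = 0.1538 hours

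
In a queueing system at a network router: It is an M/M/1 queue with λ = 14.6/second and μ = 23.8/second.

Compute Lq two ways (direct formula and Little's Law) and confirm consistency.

Method 1 (direct): Lq = λ²/(μ(μ-λ)) = 213.16/(23.8 × 9.20) = 0.9735

Method 2 (Little's Law):
W = 1/(μ-λ) = 1/9.20 = 0.1087
Wq = W - 1/μ = 0.1087 - 0.04202 = 0.06668
Lq = λWq = 14.6 × 0.06668 = 0.9735 ✔ (matches Method 1)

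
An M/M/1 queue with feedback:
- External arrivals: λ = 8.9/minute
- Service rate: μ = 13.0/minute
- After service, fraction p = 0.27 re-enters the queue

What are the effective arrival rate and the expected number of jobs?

Effective arrival rate: λ_eff = λ/(1-p) = 8.9/(1-0.27) = 8.9/0.73 = 12.19178
ρ = λ_eff/μ = 12.19178/13.0 = 0.937829
L = ρ/(1-ρ) = 0.937829/(1-0.937829) = 15.0847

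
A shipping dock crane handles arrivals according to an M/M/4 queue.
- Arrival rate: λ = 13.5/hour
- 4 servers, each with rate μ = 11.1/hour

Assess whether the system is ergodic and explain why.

Stability requires ρ = λ/(cμ) < 1
ρ = 13.5/(4 × 11.1) = 13.5/44.40 = 0.3041
Since 0.3041 < 1, the system is STABLE.
The servers are busy 30.41% of the time.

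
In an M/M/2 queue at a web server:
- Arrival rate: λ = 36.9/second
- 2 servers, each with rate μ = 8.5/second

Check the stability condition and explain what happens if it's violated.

Stability requires ρ = λ/(cμ) < 1
ρ = 36.9/(2 × 8.5) = 36.9/17.00 = 2.1706
Since 2.1706 ≥ 1, the system is UNSTABLE.
Need c > λ/μ = 36.9/8.5 = 4.34.
Minimum servers needed: c = 5.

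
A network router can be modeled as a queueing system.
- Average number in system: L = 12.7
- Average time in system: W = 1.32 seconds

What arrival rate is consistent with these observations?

Little's Law: L = λW, so λ = L/W
λ = 12.7/1.32 = 9.6212 packets/second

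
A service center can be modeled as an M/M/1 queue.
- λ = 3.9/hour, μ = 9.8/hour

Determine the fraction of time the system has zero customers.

ρ = λ/μ = 3.9/9.8 = 0.3980
P(0) = 1 - ρ = 1 - 0.3980 = 0.6020
The server is idle 60.20% of the time.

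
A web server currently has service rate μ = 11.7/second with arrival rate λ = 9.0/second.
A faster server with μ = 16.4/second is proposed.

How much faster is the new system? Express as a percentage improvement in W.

System 1: ρ₁ = 9.0/11.7 = 0.7692, W₁ = 1/(11.7-9.0) = 0.37037
System 2: ρ₂ = 9.0/16.4 = 0.5488, W₂ = 1/(16.4-9.0) = 0.13514
Improvement: (W₁-W₂)/W₁ = (0.37037-0.13514)/0.37037 = 63.51%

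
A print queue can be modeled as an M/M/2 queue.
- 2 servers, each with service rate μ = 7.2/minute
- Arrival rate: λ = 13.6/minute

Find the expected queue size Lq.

Traffic intensity: ρ = λ/(cμ) = 13.6/(2×7.2) = 0.9444
Since ρ = 0.9444 < 1, system is stable.
Offered load a = λ/μ = cρ = 13.6/7.2 = 1.8889
P₀ = [ Σₙ₌₀^1 aⁿ/n! + a^2/(2!(1-ρ)) ]⁻¹
Σ = a^0/0! + a^1/1! = 1.0000 + 1.8889 = 2.8889
a^2/(2!(1-ρ)) = 3.56790/(2 × 0.0555556) = 32.1111
P₀ = 1/(2.8889 + 32.1111) = 0.02857
Lq = P₀·a^2·ρ / (2!(1-ρ)²) = 0.0285714 × 3.56790 × 0.944444 / (2 × 0.00308642) = 15.5968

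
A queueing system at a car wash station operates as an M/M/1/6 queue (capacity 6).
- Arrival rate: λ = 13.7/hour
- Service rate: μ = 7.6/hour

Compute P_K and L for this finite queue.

ρ = λ/μ = 13.7/7.6 = 1.8026
P₀ = (1-ρ)/(1-ρ^(K+1)) = (1-1.8026)/(1-1.8026^7) = -0.8026/-60.8437 = 0.01319
P_K = P₀×ρ^K = 0.013191 × 1.8026^6 = 0.013191 × 34.3081 = 0.4526
Blocking probability P_6 = 0.4526 (45.26%)
L = ρ[1 - (K+1)ρ^K + Kρ^(K+1)] / [(1-ρ)(1-ρ^(K+1))]
L = 1.8026 × (1 - 7×34.3081 + 6×61.8437) / ((1 - 1.8026) × (1 - 61.8437)) = 4.8691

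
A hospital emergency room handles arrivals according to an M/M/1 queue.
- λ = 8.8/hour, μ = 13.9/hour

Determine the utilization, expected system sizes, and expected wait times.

Step 1: ρ = λ/μ = 8.8/13.9 = 0.6331
Step 2: L = λ/(μ-λ) = 8.8/5.10 = 1.7255
Step 3: Lq = λ²/(μ(μ-λ)) = 77.44/(13.9×5.10) = 1.0924
Step 4: W = 1/(μ-λ) = 1/5.10 = 0.19608
Step 5: Wq = λ/(μ(μ-λ)) = 8.8/(13.9×5.10) = 0.1241
Step 6: P(0) = 1-ρ = 0.3669
Verify: L = λW = 8.8×0.19608 = 1.7255 ✔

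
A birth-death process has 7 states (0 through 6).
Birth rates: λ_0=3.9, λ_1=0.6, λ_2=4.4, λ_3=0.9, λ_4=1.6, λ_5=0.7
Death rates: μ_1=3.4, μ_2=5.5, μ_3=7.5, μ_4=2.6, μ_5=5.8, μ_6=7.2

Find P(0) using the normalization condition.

Ratios P(n)/P(0) = (λ₀···λₙ₋₁)/(μ₁···μₙ):
P(1)/P(0) = (3.9)/(3.4) = 1.1471
P(2)/P(0) = (3.9×0.6)/(3.4×5.5) = 0.1251
P(3)/P(0) = (3.9×0.6×4.4)/(3.4×5.5×7.5) = 0.07341
P(4)/P(0) = (3.9×0.6×4.4×0.9)/(3.4×5.5×7.5×2.6) = 0.02541
P(5)/P(0) = (3.9×0.6×4.4×0.9×1.6)/(3.4×5.5×7.5×2.6×5.8) = 0.007010
P(6)/P(0) = (3.9×0.6×4.4×0.9×1.6×0.7)/(3.4×5.5×7.5×2.6×5.8×7.2) = 0.0006815

Normalization: ∑ P(n) = 1
P(0) × (1.0000 + 1.1471 + 0.1251 + 0.07341 + 0.02541 + 0.007010 + 0.0006815) = 1
P(0) × 2.3787 = 1
P(0) = 1/2.3787 = 0.4204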